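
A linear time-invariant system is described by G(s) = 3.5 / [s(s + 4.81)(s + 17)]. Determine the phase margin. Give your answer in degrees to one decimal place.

Gain crossover: |G(jω)| = 1 at ω ≈ 0.0428 rad s⁻¹.
∠G(j0.0428) = −90° − arctan(0.0428/4.81) − arctan(0.0428/17) ≈ -90.65°
PM = 180° + (-90.65°) = 89.35°

89.3°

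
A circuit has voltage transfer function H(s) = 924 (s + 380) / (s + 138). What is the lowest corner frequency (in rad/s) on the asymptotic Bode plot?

Break frequencies occur at each pole and zero magnitude: 138 rad/s, 380 rad/s.
The lowest is 138 rad/s.

138 rad/s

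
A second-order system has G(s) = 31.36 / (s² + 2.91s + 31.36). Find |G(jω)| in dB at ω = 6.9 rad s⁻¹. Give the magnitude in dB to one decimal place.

1.7 dB

|(j6.9)² + 2.91(j6.9) + 31.36| = |-16.25 + j20.079| = 25.83
|G(j6.9)| = 31.36 / 25.83 = 1.2141
20 log₁₀(1.2141) = 1.68 dB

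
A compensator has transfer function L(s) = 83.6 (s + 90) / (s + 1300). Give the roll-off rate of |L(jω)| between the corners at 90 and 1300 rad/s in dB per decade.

20 dB/decade

In this band the factors already past their corner are: zero at 90; net slope = 20 dB/decade.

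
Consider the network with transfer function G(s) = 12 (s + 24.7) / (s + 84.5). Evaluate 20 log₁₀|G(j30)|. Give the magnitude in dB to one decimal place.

|j30 + 24.7| = √(30² + 24.7²) = 38.86
|j30 + 84.5| = √(30² + 84.5²) = 89.67
|G(j30)| = 12 × 38.86 / 89.67 = 5.2005
20 log₁₀(5.2005) = 14.32 dB

14.3 dB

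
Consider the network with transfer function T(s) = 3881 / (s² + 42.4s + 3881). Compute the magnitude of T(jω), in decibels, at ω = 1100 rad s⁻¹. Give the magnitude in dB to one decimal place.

-49.9 dB

|(j1100)² + 42.4(j1100) + 3881| = |-1.2061e+06 + j46640| = 1.207e+06
|T(j1100)| = 3881 / 1.207e+06 = 0.0032154
20 log₁₀(0.0032154) = -49.86 dB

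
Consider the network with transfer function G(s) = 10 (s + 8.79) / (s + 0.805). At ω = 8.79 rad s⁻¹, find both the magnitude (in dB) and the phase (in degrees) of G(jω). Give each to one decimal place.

|j8.79 + 8.79| = √(8.79² + 8.79²) = 12.43
|j8.79 + 0.805| = √(8.79² + 0.805²) = 8.827
|G(j8.79)| = 10 × 12.43 / 8.827 = 14.083
20 log₁₀(14.083) = 22.97 dB
∠(j8.79 + 8.79) = arctan(8.79/8.79) = 45.00°
∠(j8.79 + 0.805) = arctan(8.79/0.805) = 84.77°
∠G(j8.79) = 45.00° − 84.77° = -39.77°

|G| = 23.0 dB, ∠G = -39.8°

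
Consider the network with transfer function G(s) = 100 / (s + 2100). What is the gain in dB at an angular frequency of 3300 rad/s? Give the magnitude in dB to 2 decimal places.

-31.85 dB

|j3300 + 2100| = √(3300² + 2100²) = 3912
|G(j3300)| = 100 / 3912 = 0.025565
20 log₁₀(0.025565) = -31.847 dB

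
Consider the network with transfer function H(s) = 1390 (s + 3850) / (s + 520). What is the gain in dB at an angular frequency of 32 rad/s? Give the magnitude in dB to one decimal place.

|j32 + 3850| = √(32² + 3850²) = 3850
|j32 + 520| = √(32² + 520²) = 521
|H(j32)| = 1390 × 3850 / 521 = 10272
20 log₁₀(10272) = 80.23 dB

80.2 dB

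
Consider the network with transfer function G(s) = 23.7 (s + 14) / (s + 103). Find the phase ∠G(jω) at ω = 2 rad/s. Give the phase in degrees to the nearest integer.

7°

∠(j2 + 14) = arctan(2/14) = 8.13°
∠(j2 + 103) = arctan(2/103) = 1.11°
∠G(j2) = 8.13° − 1.11° = 7.02°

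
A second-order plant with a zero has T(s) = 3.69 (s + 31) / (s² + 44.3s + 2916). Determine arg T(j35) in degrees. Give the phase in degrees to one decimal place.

6.0°

∠(j35 + 31) = arctan(35/31) = 48.47°
∠[(j35)² + 44.3(j35) + 2916] = ∠[1691 + j1550.5] = 42.52°
∠T(j35) = 48.47° − 42.52° = 5.95°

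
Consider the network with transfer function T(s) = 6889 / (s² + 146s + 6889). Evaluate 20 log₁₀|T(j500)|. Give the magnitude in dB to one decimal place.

|(j500)² + 146(j500) + 6889| = |-2.4311e+05 + j73000| = 2.538e+05
|T(j500)| = 6889 / 2.538e+05 = 0.02714
20 log₁₀(0.02714) = -31.33 dB

-31.3 dB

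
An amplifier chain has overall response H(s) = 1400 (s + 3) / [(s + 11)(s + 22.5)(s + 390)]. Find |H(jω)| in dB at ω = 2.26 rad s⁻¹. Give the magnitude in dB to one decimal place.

-25.5 dB

|j2.26 + 3| = √(2.26² + 3²) = 3.756
|j2.26 + 11| = √(2.26² + 11²) = 11.23
|j2.26 + 22.5| = √(2.26² + 22.5²) = 22.61
|j2.26 + 390| = √(2.26² + 390²) = 390
|H(j2.26)| = 1400 × 3.756 / (11.23 × 22.61 × 390) = 0.053095
20 log₁₀(0.053095) = -25.50 dB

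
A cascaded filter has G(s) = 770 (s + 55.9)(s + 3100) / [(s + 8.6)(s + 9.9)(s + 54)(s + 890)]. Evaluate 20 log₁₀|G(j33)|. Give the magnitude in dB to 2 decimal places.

|j33 + 55.9| = √(33² + 55.9²) = 64.91
|j33 + 3100| = √(33² + 3100²) = 3100
|j33 + 8.6| = √(33² + 8.6²) = 34.1
|j33 + 9.9| = √(33² + 9.9²) = 34.45
|j33 + 54| = √(33² + 54²) = 63.29
|j33 + 890| = √(33² + 890²) = 890.6
|G(j33)| = 770 × 64.91 × 3100 / (34.1 × 34.45 × 63.29 × 890.6) = 2.34
20 log₁₀(2.34) = 7.384 dB

7.38 dB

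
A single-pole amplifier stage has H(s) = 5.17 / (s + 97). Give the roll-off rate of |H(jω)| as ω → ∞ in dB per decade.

-20 dB/decade

With 0 zeros and 1 pole, the high-frequency asymptotic slope is 20 × (0 − 1) = -20 dB/decade.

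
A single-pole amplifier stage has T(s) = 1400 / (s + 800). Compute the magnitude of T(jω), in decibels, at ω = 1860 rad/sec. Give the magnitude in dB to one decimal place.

|j1860 + 800| = √(1860² + 800²) = 2025
|T(j1860)| = 1400 / 2025 = 0.69144
20 log₁₀(0.69144) = -3.20 dB

-3.2 dB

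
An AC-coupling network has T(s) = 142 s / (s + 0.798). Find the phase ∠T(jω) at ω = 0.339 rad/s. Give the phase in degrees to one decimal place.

67.0°

∠(j0.339) = 90.00°
∠(j0.339 + 0.798) = arctan(0.339/0.798) = 23.02°
∠T(j0.339) = 90.00° − 23.02° = 66.98°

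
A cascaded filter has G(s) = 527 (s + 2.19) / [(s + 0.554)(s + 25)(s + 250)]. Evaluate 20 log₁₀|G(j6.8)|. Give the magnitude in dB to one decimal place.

|j6.8 + 2.19| = √(6.8² + 2.19²) = 7.144
|j6.8 + 0.554| = √(6.8² + 0.554²) = 6.823
|j6.8 + 25| = √(6.8² + 25²) = 25.91
|j6.8 + 250| = √(6.8² + 250²) = 250.1
|G(j6.8)| = 527 × 7.144 / (6.823 × 25.91 × 250.1) = 0.085166
20 log₁₀(0.085166) = -21.39 dB

-21.4 dB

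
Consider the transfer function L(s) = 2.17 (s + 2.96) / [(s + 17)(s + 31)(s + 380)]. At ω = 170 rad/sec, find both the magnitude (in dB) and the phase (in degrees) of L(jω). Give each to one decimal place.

|L| = -90.5 dB, ∠L = -99.1°

|j170 + 2.96| = √(170² + 2.96²) = 170
|j170 + 17| = √(170² + 17²) = 170.8
|j170 + 31| = √(170² + 31²) = 172.8
|j170 + 380| = √(170² + 380²) = 416.3
|L(j170)| = 2.17 × 170 / (170.8 × 172.8 × 416.3) = 3.002e-05
20 log₁₀(3.002e-05) = -90.45 dB
∠(j170 + 2.96) = arctan(170/2.96) = 89.00°
∠(j170 + 17) = arctan(170/17) = 84.29°
∠(j170 + 31) = arctan(170/31) = 79.67°
∠(j170 + 380) = arctan(170/380) = 24.10°
∠L(j170) = 89.00° − (84.29° + 79.67° + 24.10°) = -99.05°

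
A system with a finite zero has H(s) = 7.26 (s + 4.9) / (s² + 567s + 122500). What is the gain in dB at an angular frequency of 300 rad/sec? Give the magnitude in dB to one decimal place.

-38.0 dB

|j300 + 4.9| = √(300² + 4.9²) = 300
|(j300)² + 567(j300) + 122500| = |32500 + j1.701e+05| = 1.732e+05
|H(j300)| = 7.26 × 300 / 1.732e+05 = 0.012578
20 log₁₀(0.012578) = -38.01 dB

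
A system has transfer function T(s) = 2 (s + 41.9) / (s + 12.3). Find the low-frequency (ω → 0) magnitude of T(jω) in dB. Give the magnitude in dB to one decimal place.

16.7 dB

T(0) = 2 × 41.9 / 12.3 = 6.813
20 log₁₀(6.813) = 16.67 dB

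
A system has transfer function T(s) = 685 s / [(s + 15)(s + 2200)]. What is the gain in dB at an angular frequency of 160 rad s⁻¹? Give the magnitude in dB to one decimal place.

-10.2 dB

|j160| = 160
|j160 + 15| = √(160² + 15²) = 160.7
|j160 + 2200| = √(160² + 2200²) = 2206
|T(j160)| = 685 × 160 / (160.7 × 2206) = 0.30919
20 log₁₀(0.30919) = -10.20 dB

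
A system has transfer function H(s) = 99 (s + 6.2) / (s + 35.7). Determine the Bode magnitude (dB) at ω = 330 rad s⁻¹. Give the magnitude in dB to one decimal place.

39.9 dB

|j330 + 6.2| = √(330² + 6.2²) = 330.1
|j330 + 35.7| = √(330² + 35.7²) = 331.9
|H(j330)| = 99 × 330.1 / 331.9 = 98.443
20 log₁₀(98.443) = 39.86 dB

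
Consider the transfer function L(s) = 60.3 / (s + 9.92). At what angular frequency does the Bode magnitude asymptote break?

9.92 rad/s

The single real pole at s = −9.92 gives a corner at ω = 9.92 rad/s.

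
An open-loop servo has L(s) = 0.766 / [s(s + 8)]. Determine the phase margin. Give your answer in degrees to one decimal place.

Gain crossover: |L(jω)| = 1 at ω ≈ 0.0957 rad/s.
∠L(j0.0957) = −90° − arctan(0.0957/8) ≈ -90.69°
PM = 180° + (-90.69°) = 89.31°

89.3°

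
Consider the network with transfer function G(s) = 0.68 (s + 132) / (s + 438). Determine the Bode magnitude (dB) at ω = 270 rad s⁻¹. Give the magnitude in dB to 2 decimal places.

|j270 + 132| = √(270² + 132²) = 300.5
|j270 + 438| = √(270² + 438²) = 514.5
|G(j270)| = 0.68 × 300.5 / 514.5 = 0.39719
20 log₁₀(0.39719) = -8.020 dB

-8.02 dB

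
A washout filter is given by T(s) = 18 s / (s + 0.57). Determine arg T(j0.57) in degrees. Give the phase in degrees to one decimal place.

∠(j0.57) = 90.00°
∠(j0.57 + 0.57) = arctan(0.57/0.57) = 45.00°
∠T(j0.57) = 90.00° − 45.00° = 45.00°

45.0°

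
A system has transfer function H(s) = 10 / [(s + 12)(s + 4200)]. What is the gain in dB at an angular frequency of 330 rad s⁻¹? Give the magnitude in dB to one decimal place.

|j330 + 12| = √(330² + 12²) = 330.2
|j330 + 4200| = √(330² + 4200²) = 4213
|H(j330)| = 10 / (330.2 × 4213) = 7.1881e-06
20 log₁₀(7.1881e-06) = -102.87 dB

-102.9 dB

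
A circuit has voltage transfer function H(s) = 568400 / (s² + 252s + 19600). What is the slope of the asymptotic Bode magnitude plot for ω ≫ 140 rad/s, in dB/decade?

-40 dB/decade

With 0 zeros and 2 poles, the high-frequency asymptotic slope is 20 × (0 − 2) = -40 dB/decade.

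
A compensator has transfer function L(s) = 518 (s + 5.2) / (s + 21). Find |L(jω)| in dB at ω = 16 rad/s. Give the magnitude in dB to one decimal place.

50.4 dB

|j16 + 5.2| = √(16² + 5.2²) = 16.82
|j16 + 21| = √(16² + 21²) = 26.4
|L(j16)| = 518 × 16.82 / 26.4 = 330.09
20 log₁₀(330.09) = 50.37 dB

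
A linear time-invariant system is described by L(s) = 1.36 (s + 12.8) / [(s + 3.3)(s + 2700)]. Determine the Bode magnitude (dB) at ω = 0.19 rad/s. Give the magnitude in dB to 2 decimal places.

-54.20 dB

|j0.19 + 12.8| = √(0.19² + 12.8²) = 12.8
|j0.19 + 3.3| = √(0.19² + 3.3²) = 3.305
|j0.19 + 2700| = √(0.19² + 2700²) = 2700
|L(j0.19)| = 1.36 × 12.8 / (3.305 × 2700) = 0.0019507
20 log₁₀(0.0019507) = -54.196 dB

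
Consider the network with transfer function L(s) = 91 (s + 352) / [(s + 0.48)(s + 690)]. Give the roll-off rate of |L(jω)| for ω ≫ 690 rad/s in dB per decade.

With 1 zero and 2 poles, the high-frequency asymptotic slope is 20 × (1 − 2) = -20 dB/decade.

-20 dB/decade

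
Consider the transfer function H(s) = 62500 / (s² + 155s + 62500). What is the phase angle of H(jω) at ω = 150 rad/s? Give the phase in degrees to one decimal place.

∠[(j150)² + 155(j150) + 62500] = ∠[40000 + j23250] = 30.17°
∠H(j150) = −30.17° = -30.17°

-30.2°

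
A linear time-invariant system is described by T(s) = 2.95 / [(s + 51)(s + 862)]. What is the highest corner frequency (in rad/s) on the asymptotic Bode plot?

862 rad/s

Break frequencies occur at each pole and zero magnitude: 51 rad/s, 862 rad/s.
The highest is 862 rad/s.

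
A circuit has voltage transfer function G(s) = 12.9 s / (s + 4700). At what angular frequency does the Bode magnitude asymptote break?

The single real pole at s = −4700 gives a corner at ω = 4700 rad/sec.

4700 rad/sec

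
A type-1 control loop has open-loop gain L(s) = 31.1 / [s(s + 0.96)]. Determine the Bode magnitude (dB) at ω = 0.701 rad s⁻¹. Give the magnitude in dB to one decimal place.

|j0.701 + 0.96| = √(0.701² + 0.96²) = 1.189
|j0.701| = 0.701
|L(j0.701)| = 31.1 / (1.189 × 0.701) = 37.323
20 log₁₀(37.323) = 31.44 dB

31.4 dB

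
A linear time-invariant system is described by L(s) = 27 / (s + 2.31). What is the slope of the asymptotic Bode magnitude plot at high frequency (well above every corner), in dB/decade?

-20 dB/decade

With 0 zeros and 1 pole, the high-frequency asymptotic slope is 20 × (0 − 1) = -20 dB/decade.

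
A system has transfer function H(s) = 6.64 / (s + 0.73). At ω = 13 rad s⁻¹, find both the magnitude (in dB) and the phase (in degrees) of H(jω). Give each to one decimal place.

|H| = -5.8 dB, ∠H = -86.8°

|j13 + 0.73| = √(13² + 0.73²) = 13.02
|H(j13)| = 6.64 / 13.02 = 0.50997
20 log₁₀(0.50997) = -5.85 dB
∠(j13 + 0.73) = arctan(13/0.73) = 86.79°
∠H(j13) = −86.79° = -86.79°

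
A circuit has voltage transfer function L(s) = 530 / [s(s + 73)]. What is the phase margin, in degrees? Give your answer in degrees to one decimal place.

84.3°

Gain crossover: |L(jω)| = 1 at ω ≈ 7.22 rad/s.
∠L(j7.22) = −90° − arctan(7.22/73) ≈ -95.65°
PM = 180° + (-95.65°) = 84.35°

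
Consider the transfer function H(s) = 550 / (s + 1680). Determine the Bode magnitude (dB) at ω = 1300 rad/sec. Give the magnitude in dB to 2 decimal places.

|j1300 + 1680| = √(1300² + 1680²) = 2124
|H(j1300)| = 550 / 2124 = 0.25892
20 log₁₀(0.25892) = -11.737 dB

-11.74 dB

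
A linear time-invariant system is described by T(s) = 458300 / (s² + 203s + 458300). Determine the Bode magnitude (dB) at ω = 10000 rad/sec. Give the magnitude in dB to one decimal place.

-46.7 dB

|(j10000)² + 203(j10000) + 458300| = |-9.9542e+07 + j2.03e+06| = 9.956e+07
|T(j10000)| = 458300 / 9.956e+07 = 0.0046031
20 log₁₀(0.0046031) = -46.74 dB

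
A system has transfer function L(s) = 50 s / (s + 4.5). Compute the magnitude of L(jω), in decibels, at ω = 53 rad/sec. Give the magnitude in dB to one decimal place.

|j53| = 53
|j53 + 4.5| = √(53² + 4.5²) = 53.19
|L(j53)| = 50 × 53 / 53.19 = 49.821
20 log₁₀(49.821) = 33.95 dB

33.9 dB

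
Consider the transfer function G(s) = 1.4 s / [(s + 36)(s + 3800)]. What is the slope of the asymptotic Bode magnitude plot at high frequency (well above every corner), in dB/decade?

-20 dB/decade

With 1 zero and 2 poles, the high-frequency asymptotic slope is 20 × (1 − 2) = -20 dB/decade.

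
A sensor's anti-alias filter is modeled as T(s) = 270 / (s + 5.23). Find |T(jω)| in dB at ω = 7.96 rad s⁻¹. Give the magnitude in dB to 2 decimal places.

|j7.96 + 5.23| = √(7.96² + 5.23²) = 9.524
|T(j7.96)| = 270 / 9.524 = 28.348
20 log₁₀(28.348) = 29.051 dB

29.05 dB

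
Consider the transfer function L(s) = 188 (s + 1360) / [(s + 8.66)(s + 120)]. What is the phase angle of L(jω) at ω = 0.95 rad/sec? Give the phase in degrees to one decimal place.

∠(j0.95 + 1360) = arctan(0.95/1360) = 0.04°
∠(j0.95 + 8.66) = arctan(0.95/8.66) = 6.26°
∠(j0.95 + 120) = arctan(0.95/120) = 0.45°
∠L(j0.95) = 0.04° − (6.26° + 0.45°) = -6.67°

-6.7 deg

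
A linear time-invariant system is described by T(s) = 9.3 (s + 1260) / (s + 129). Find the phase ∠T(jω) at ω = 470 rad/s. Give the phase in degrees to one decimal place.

∠(j470 + 1260) = arctan(470/1260) = 20.46°
∠(j470 + 129) = arctan(470/129) = 74.65°
∠T(j470) = 20.46° − 74.65° = -54.20°

-54.2°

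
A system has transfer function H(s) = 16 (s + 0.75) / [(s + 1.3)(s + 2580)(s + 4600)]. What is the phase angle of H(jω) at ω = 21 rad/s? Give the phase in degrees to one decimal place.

0.8 deg

∠(j21 + 0.75) = arctan(21/0.75) = 87.95°
∠(j21 + 1.3) = arctan(21/1.3) = 86.46°
∠(j21 + 2580) = arctan(21/2580) = 0.47°
∠(j21 + 4600) = arctan(21/4600) = 0.26°
∠H(j21) = 87.95° − (86.46° + 0.47° + 0.26°) = 0.77°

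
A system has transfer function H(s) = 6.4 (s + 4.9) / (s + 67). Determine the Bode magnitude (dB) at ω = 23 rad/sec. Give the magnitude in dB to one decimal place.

|j23 + 4.9| = √(23² + 4.9²) = 23.52
|j23 + 67| = √(23² + 67²) = 70.84
|H(j23)| = 6.4 × 23.52 / 70.84 = 2.1246
20 log₁₀(2.1246) = 6.55 dB

6.5 dB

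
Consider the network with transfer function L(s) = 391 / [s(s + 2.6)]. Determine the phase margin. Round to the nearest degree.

8 deg

Gain crossover: |L(jω)| = 1 at ω ≈ 19.7 rad/sec.
∠L(j19.7) = −90° − arctan(19.7/2.6) ≈ -172.48°
PM = 180° + (-172.48°) = 7.52°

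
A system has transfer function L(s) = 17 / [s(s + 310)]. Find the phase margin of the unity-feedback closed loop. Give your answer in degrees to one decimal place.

90.0°

Gain crossover: |L(jω)| = 1 at ω ≈ 0.0548 rad/s.
∠L(j0.0548) = −90° − arctan(0.0548/310) ≈ -90.01°
PM = 180° + (-90.01°) = 89.99°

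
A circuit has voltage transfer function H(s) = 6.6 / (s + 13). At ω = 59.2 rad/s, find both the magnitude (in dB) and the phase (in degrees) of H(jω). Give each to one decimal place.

|j59.2 + 13| = √(59.2² + 13²) = 60.61
|H(j59.2)| = 6.6 / 60.61 = 0.10889
20 log₁₀(0.10889) = -19.26 dB
∠(j59.2 + 13) = arctan(59.2/13) = 77.61°
∠H(j59.2) = −77.61° = -77.61°

|H| = -19.3 dB, ∠H = -77.6°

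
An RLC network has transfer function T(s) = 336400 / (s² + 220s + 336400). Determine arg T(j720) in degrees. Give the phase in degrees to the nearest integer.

-139°

∠[(j720)² + 220(j720) + 336400] = ∠[-1.82e+05 + j1.584e+05] = 138.97°
∠T(j720) = −138.97° = -138.97°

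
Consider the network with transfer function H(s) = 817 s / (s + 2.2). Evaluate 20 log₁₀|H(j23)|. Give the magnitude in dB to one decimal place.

|j23| = 23
|j23 + 2.2| = √(23² + 2.2²) = 23.1
|H(j23)| = 817 × 23 / 23.1 = 813.29
20 log₁₀(813.29) = 58.20 dB

58.2 dB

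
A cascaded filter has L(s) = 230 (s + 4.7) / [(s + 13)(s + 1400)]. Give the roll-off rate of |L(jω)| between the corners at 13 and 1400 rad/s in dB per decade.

In this band the factors already past their corner are: zero at 4.7, pole at 13; net slope = 0 dB/decade.

0 dB/decade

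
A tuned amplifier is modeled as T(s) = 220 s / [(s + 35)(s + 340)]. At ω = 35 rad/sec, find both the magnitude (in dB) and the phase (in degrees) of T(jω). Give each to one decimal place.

|j35| = 35
|j35 + 35| = √(35² + 35²) = 49.5
|j35 + 340| = √(35² + 340²) = 341.8
|T(j35)| = 220 × 35 / (49.5 × 341.8) = 0.45513
20 log₁₀(0.45513) = -6.84 dB
∠(j35) = 90.00°
∠(j35 + 35) = arctan(35/35) = 45.00°
∠(j35 + 340) = arctan(35/340) = 5.88°
∠T(j35) = 90.00° − (45.00° + 5.88°) = 39.12°

|T| = -6.8 dB, ∠T = 39.1°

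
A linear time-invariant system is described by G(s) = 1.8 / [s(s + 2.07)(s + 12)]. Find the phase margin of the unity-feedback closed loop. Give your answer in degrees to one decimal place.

Gain crossover: |G(jω)| = 1 at ω ≈ 0.0724 rad/sec.
∠G(j0.0724) = −90° − arctan(0.0724/2.07) − arctan(0.0724/12) ≈ -92.35°
PM = 180° + (-92.35°) = 87.65°

87.7°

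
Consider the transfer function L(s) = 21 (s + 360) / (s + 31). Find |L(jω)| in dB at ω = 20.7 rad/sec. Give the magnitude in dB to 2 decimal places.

46.16 dB

|j20.7 + 360| = √(20.7² + 360²) = 360.6
|j20.7 + 31| = √(20.7² + 31²) = 37.28
|L(j20.7)| = 21 × 360.6 / 37.28 = 203.15
20 log₁₀(203.15) = 46.156 dB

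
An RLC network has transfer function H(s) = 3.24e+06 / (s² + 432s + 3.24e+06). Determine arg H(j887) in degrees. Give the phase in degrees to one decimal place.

-8.9°

∠[(j887)² + 432(j887) + 3.24e+06] = ∠[2.4532e+06 + j3.8318e+05] = 8.88°
∠H(j887) = −8.88° = -8.88°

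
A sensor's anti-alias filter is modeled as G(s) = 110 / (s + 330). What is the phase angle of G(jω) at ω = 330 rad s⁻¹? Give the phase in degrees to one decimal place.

∠(j330 + 330) = arctan(330/330) = 45.00°
∠G(j330) = −45.00° = -45.00°

-45.0 deg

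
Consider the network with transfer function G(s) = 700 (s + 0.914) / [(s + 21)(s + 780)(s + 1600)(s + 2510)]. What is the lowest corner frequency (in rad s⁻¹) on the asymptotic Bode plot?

0.914 rad s⁻¹

Break frequencies occur at each pole and zero magnitude: 0.914 rad s⁻¹, 21 rad s⁻¹, 780 rad s⁻¹, 1600 rad s⁻¹, 2510 rad s⁻¹.
The lowest is 0.914 rad s⁻¹.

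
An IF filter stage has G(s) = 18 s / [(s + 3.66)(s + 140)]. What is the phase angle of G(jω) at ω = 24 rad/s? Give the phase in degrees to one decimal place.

∠(j24) = 90.00°
∠(j24 + 3.66) = arctan(24/3.66) = 81.33°
∠(j24 + 140) = arctan(24/140) = 9.73°
∠G(j24) = 90.00° − (81.33° + 9.73°) = -1.06°

-1.1 deg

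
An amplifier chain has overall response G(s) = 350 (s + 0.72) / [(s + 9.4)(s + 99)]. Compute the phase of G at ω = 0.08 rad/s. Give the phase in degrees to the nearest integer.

∠(j0.08 + 0.72) = arctan(0.08/0.72) = 6.34°
∠(j0.08 + 9.4) = arctan(0.08/9.4) = 0.49°
∠(j0.08 + 99) = arctan(0.08/99) = 0.05°
∠G(j0.08) = 6.34° − (0.49° + 0.05°) = 5.81°

6°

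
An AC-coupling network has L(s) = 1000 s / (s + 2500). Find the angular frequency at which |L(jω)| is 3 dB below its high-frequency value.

2500 rad/sec

For a single-pole high-pass, the −3 dB point is at the pole: ω = 2500 rad/sec.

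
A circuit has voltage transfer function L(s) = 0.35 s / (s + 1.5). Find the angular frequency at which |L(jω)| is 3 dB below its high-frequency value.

For a single-pole high-pass, the −3 dB point is at the pole: ω = 1.5 rad/s.

1.5 rad/s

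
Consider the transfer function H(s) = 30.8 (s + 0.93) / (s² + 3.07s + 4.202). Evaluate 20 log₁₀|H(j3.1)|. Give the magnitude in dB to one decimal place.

|j3.1 + 0.93| = √(3.1² + 0.93²) = 3.236
|(j3.1)² + 3.07(j3.1) + 4.202| = |-5.408 + j9.517| = 10.95
|H(j3.1)| = 30.8 × 3.236 / 10.95 = 9.1067
20 log₁₀(9.1067) = 19.19 dB

19.2 dB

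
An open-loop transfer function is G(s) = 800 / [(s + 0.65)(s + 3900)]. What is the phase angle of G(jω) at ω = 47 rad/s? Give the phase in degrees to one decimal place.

∠(j47 + 0.65) = arctan(47/0.65) = 89.21°
∠(j47 + 3900) = arctan(47/3900) = 0.69°
∠G(j47) = − (89.21° + 0.69°) = -89.90°

-89.9°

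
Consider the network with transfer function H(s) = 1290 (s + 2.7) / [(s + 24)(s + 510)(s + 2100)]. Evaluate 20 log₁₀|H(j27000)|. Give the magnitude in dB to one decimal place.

-115.1 dB

|j27000 + 2.7| = √(27000² + 2.7²) = 2.7e+04
|j27000 + 24| = √(27000² + 24²) = 2.7e+04
|j27000 + 510| = √(27000² + 510²) = 2.7e+04
|j27000 + 2100| = √(27000² + 2100²) = 2.708e+04
|H(j27000)| = 1290 × 2.7e+04 / (2.7e+04 × 2.7e+04 × 2.708e+04) = 1.7639e-06
20 log₁₀(1.7639e-06) = -115.07 dB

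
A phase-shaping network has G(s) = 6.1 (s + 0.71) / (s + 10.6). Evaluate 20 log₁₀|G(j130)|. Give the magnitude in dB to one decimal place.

15.7 dB

|j130 + 0.71| = √(130² + 0.71²) = 130
|j130 + 10.6| = √(130² + 10.6²) = 130.4
|G(j130)| = 6.1 × 130 / 130.4 = 6.0799
20 log₁₀(6.0799) = 15.68 dB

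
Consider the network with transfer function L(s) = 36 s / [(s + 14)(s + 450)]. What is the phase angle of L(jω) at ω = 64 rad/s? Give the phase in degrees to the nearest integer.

∠(j64) = 90.00°
∠(j64 + 14) = arctan(64/14) = 77.66°
∠(j64 + 450) = arctan(64/450) = 8.09°
∠L(j64) = 90.00° − (77.66° + 8.09°) = 4.24°

4 deg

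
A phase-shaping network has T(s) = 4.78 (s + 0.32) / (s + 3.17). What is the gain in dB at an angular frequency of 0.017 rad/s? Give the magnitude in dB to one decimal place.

|j0.017 + 0.32| = √(0.017² + 0.32²) = 0.3205
|j0.017 + 3.17| = √(0.017² + 3.17²) = 3.17
|T(j0.017)| = 4.78 × 0.3205 / 3.17 = 0.4832
20 log₁₀(0.4832) = -6.32 dB

-6.3 dB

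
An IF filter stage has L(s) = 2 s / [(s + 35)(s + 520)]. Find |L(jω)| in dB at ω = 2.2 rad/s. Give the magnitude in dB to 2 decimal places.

|j2.2| = 2.2
|j2.2 + 35| = √(2.2² + 35²) = 35.07
|j2.2 + 520| = √(2.2² + 520²) = 520
|L(j2.2)| = 2 × 2.2 / (35.07 × 520) = 0.00024128
20 log₁₀(0.00024128) = -72.350 dB

-72.35 dB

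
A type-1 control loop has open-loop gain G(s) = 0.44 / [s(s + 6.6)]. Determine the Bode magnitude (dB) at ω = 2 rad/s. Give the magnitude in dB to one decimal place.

-29.9 dB

|j2 + 6.6| = √(2² + 6.6²) = 6.896
|j2| = 2
|G(j2)| = 0.44 / (6.896 × 2) = 0.031901
20 log₁₀(0.031901) = -29.92 dB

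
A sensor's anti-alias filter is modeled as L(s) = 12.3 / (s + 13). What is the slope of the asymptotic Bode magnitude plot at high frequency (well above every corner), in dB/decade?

With 0 zeros and 1 pole, the high-frequency asymptotic slope is 20 × (0 − 1) = -20 dB/decade.

-20 dB/decade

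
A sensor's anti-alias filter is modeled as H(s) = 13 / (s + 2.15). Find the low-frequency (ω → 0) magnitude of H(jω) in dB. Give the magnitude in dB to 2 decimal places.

H(0) = 13 / 2.15 = 6.0465
20 log₁₀(6.0465) = 15.630 dB

15.63 dB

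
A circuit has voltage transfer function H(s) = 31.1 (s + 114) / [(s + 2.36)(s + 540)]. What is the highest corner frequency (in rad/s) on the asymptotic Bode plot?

540 rad/s

Break frequencies occur at each pole and zero magnitude: 2.36 rad/s, 114 rad/s, 540 rad/s.
The highest is 540 rad/s.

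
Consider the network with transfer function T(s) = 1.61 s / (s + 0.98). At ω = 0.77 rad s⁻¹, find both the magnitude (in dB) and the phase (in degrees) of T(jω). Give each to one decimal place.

|j0.77| = 0.77
|j0.77 + 0.98| = √(0.77² + 0.98²) = 1.246
|T(j0.77)| = 1.61 × 0.77 / 1.246 = 0.99469
20 log₁₀(0.99469) = -0.05 dB
∠(j0.77) = 90.00°
∠(j0.77 + 0.98) = arctan(0.77/0.98) = 38.16°
∠T(j0.77) = 90.00° − 38.16° = 51.84°

|T| = -0.0 dB, ∠T = 51.8°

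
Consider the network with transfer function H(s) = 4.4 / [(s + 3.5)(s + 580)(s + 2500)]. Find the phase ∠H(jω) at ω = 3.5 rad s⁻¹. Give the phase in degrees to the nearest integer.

∠(j3.5 + 3.5) = arctan(3.5/3.5) = 45.00°
∠(j3.5 + 580) = arctan(3.5/580) = 0.35°
∠(j3.5 + 2500) = arctan(3.5/2500) = 0.08°
∠H(j3.5) = − (45.00° + 0.35° + 0.08°) = -45.43°

-45 deg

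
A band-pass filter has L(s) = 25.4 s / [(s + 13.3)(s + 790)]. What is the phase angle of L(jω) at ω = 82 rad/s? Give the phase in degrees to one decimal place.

3.3°

∠(j82) = 90.00°
∠(j82 + 13.3) = arctan(82/13.3) = 80.79°
∠(j82 + 790) = arctan(82/790) = 5.93°
∠L(j82) = 90.00° − (80.79° + 5.93°) = 3.29°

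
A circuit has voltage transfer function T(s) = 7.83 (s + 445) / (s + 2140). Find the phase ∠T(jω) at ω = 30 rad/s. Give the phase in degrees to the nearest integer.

∠(j30 + 445) = arctan(30/445) = 3.86°
∠(j30 + 2140) = arctan(30/2140) = 0.80°
∠T(j30) = 3.86° − 0.80° = 3.05°

3°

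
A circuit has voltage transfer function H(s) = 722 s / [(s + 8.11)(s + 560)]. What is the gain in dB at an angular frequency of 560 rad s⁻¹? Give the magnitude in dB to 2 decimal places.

|j560| = 560
|j560 + 8.11| = √(560² + 8.11²) = 560.1
|j560 + 560| = √(560² + 560²) = 792
|H(j560)| = 722 × 560 / (560.1 × 792) = 0.91157
20 log₁₀(0.91157) = -0.804 dB

-0.80 dB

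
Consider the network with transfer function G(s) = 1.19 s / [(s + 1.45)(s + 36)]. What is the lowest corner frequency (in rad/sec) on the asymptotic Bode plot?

Break frequencies occur at each pole and zero magnitude: 1.45 rad/sec, 36 rad/sec.
The lowest is 1.45 rad/sec.

1.45 rad/sec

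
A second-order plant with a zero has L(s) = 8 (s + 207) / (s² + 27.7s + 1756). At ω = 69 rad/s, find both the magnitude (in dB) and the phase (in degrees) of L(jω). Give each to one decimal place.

|j69 + 207| = √(69² + 207²) = 218.2
|(j69)² + 27.7(j69) + 1756| = |-3005 + j1911.3| = 3561
|L(j69)| = 8 × 218.2 / 3561 = 0.49015
20 log₁₀(0.49015) = -6.19 dB
∠(j69 + 207) = arctan(69/207) = 18.43°
∠[(j69)² + 27.7(j69) + 1756] = ∠[-3005 + j1911.3] = 147.54°
∠L(j69) = 18.43° − 147.54° = -129.11°

|L| = -6.2 dB, ∠L = -129.1°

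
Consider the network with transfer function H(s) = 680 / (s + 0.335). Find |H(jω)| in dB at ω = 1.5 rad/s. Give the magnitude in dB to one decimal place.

|j1.5 + 0.335| = √(1.5² + 0.335²) = 1.537
|H(j1.5)| = 680 / 1.537 = 442.43
20 log₁₀(442.43) = 52.92 dB

52.9 dB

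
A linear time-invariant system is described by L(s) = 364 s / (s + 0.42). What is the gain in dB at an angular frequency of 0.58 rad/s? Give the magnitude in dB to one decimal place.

|j0.58| = 0.58
|j0.58 + 0.42| = √(0.58² + 0.42²) = 0.7161
|L(j0.58)| = 364 × 0.58 / 0.7161 = 294.82
20 log₁₀(294.82) = 49.39 dB

49.4 dB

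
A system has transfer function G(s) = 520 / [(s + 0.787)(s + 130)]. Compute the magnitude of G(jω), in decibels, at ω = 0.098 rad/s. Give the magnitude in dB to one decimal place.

|j0.098 + 0.787| = √(0.098² + 0.787²) = 0.7931
|j0.098 + 130| = √(0.098² + 130²) = 130
|G(j0.098)| = 520 / (0.7931 × 130) = 5.0436
20 log₁₀(5.0436) = 14.05 dB

14.1 dB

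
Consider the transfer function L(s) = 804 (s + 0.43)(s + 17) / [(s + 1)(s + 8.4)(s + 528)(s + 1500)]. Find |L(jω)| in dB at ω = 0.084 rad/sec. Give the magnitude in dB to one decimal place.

-60.9 dB

|j0.084 + 0.43| = √(0.084² + 0.43²) = 0.4381
|j0.084 + 17| = √(0.084² + 17²) = 17
|j0.084 + 1| = √(0.084² + 1²) = 1.004
|j0.084 + 8.4| = √(0.084² + 8.4²) = 8.4
|j0.084 + 528| = √(0.084² + 528²) = 528
|j0.084 + 1500| = √(0.084² + 1500²) = 1500
|L(j0.084)| = 804 × 0.4381 × 17 / (1.004 × 8.4 × 528 × 1500) = 0.00089693
20 log₁₀(0.00089693) = -60.94 dB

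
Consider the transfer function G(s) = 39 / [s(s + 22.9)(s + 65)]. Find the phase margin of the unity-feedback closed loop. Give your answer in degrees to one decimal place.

89.9°

Gain crossover: |G(jω)| = 1 at ω ≈ 0.0262 rad/sec.
∠G(j0.0262) = −90° − arctan(0.0262/22.9) − arctan(0.0262/65) ≈ -90.09°
PM = 180° + (-90.09°) = 89.91°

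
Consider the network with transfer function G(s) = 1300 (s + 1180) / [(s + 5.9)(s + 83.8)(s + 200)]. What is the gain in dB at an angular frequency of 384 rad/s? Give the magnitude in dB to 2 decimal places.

|j384 + 1180| = √(384² + 1180²) = 1241
|j384 + 5.9| = √(384² + 5.9²) = 384
|j384 + 83.8| = √(384² + 83.8²) = 393
|j384 + 200| = √(384² + 200²) = 433
|G(j384)| = 1300 × 1241 / (384 × 393 × 433) = 0.024684
20 log₁₀(0.024684) = -32.152 dB

-32.15 dB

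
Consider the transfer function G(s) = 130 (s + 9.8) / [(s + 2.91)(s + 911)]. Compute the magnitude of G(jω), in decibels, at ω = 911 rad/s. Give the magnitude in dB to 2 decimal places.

|j911 + 9.8| = √(911² + 9.8²) = 911.1
|j911 + 2.91| = √(911² + 2.91²) = 911
|j911 + 911| = √(911² + 911²) = 1288
|G(j911)| = 130 × 911.1 / (911 × 1288) = 0.10091
20 log₁₀(0.10091) = -19.921 dB

-19.92 dB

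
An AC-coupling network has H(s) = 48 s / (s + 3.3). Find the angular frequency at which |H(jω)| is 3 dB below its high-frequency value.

For a single-pole high-pass, the −3 dB point is at the pole: ω = 3.3 rad s⁻¹.

3.3 rad s⁻¹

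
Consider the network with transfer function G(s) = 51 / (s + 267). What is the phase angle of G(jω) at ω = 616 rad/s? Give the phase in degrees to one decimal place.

-66.6°

∠(j616 + 267) = arctan(616/267) = 66.57°
∠G(j616) = −66.57° = -66.57°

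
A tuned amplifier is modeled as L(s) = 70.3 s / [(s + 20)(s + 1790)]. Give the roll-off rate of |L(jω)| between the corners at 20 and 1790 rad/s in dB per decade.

In this band the factors already past their corner are: 1 differentiator zero, pole at 20; net slope = 0 dB/decade.

0 dB/decade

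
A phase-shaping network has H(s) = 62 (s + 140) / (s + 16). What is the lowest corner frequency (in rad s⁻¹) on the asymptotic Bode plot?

16 rad s⁻¹

Break frequencies occur at each pole and zero magnitude: 16 rad s⁻¹, 140 rad s⁻¹.
The lowest is 16 rad s⁻¹.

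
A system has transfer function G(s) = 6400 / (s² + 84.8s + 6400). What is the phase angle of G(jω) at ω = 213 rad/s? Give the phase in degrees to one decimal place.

∠[(j213)² + 84.8(j213) + 6400] = ∠[-38969 + j18062] = 155.13°
∠G(j213) = −155.13° = -155.13°

-155.1°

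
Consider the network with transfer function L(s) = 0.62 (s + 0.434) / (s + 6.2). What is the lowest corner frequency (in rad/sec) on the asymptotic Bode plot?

Break frequencies occur at each pole and zero magnitude: 0.434 rad/sec, 6.2 rad/sec.
The lowest is 0.434 rad/sec.

0.434 rad/sec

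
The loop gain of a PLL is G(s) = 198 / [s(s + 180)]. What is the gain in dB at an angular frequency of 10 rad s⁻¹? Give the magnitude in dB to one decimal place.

|j10 + 180| = √(10² + 180²) = 180.3
|j10| = 10
|G(j10)| = 198 / (180.3 × 10) = 0.10983
20 log₁₀(0.10983) = -19.19 dB

-19.2 dB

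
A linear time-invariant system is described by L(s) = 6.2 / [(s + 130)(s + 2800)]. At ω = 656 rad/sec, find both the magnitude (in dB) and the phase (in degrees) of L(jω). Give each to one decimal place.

|L| = -109.8 dB, ∠L = -92.0°

|j656 + 130| = √(656² + 130²) = 668.8
|j656 + 2800| = √(656² + 2800²) = 2876
|L(j656)| = 6.2 / (668.8 × 2876) = 3.2238e-06
20 log₁₀(3.2238e-06) = -109.83 dB
∠(j656 + 130) = arctan(656/130) = 78.79°
∠(j656 + 2800) = arctan(656/2800) = 13.19°
∠L(j656) = − (78.79° + 13.19°) = -91.98°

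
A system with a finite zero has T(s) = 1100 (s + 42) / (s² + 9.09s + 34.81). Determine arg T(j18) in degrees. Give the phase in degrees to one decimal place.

-127.3 deg

∠(j18 + 42) = arctan(18/42) = 23.20°
∠[(j18)² + 9.09(j18) + 34.81] = ∠[-289.19 + j163.62] = 150.50°
∠T(j18) = 23.20° − 150.50° = -127.30°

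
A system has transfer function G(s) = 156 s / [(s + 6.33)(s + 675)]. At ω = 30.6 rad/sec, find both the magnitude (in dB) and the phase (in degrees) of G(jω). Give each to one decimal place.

|G| = -12.9 dB, ∠G = 9.1°

|j30.6| = 30.6
|j30.6 + 6.33| = √(30.6² + 6.33²) = 31.25
|j30.6 + 675| = √(30.6² + 675²) = 675.7
|G(j30.6)| = 156 × 30.6 / (31.25 × 675.7) = 0.22609
20 log₁₀(0.22609) = -12.91 dB
∠(j30.6) = 90.00°
∠(j30.6 + 6.33) = arctan(30.6/6.33) = 78.31°
∠(j30.6 + 675) = arctan(30.6/675) = 2.60°
∠G(j30.6) = 90.00° − (78.31° + 2.60°) = 9.09°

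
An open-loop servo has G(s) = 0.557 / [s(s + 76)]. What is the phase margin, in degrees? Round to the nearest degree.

90 deg

Gain crossover: |G(jω)| = 1 at ω ≈ 0.00733 rad/sec.
∠G(j0.00733) = −90° − arctan(0.00733/76) ≈ -90.01°
PM = 180° + (-90.01°) = 89.99°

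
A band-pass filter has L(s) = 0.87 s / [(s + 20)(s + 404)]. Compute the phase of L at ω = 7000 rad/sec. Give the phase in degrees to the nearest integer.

∠(j7000) = 90.00°
∠(j7000 + 20) = arctan(7000/20) = 89.84°
∠(j7000 + 404) = arctan(7000/404) = 86.70°
∠L(j7000) = 90.00° − (89.84° + 86.70°) = -86.53°

-87°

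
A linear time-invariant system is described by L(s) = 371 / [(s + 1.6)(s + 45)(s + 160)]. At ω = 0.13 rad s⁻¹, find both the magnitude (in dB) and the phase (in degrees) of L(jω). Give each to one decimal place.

|j0.13 + 1.6| = √(0.13² + 1.6²) = 1.605
|j0.13 + 45| = √(0.13² + 45²) = 45
|j0.13 + 160| = √(0.13² + 160²) = 160
|L(j0.13)| = 371 / (1.605 × 45 × 160) = 0.032099
20 log₁₀(0.032099) = -29.87 dB
∠(j0.13 + 1.6) = arctan(0.13/1.6) = 4.65°
∠(j0.13 + 45) = arctan(0.13/45) = 0.17°
∠(j0.13 + 160) = arctan(0.13/160) = 0.05°
∠L(j0.13) = − (4.65° + 0.17° + 0.05°) = -4.86°

|L| = -29.9 dB, ∠L = -4.9°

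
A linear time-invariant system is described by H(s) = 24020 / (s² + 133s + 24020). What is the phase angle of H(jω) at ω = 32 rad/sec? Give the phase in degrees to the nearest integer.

-10 deg

∠[(j32)² + 133(j32) + 24020] = ∠[22996 + j4256] = 10.49°
∠H(j32) = −10.49° = -10.49°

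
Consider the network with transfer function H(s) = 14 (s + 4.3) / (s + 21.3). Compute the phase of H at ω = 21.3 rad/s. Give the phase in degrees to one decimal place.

∠(j21.3 + 4.3) = arctan(21.3/4.3) = 78.59°
∠(j21.3 + 21.3) = arctan(21.3/21.3) = 45.00°
∠H(j21.3) = 78.59° − 45.00° = 33.59°

33.6°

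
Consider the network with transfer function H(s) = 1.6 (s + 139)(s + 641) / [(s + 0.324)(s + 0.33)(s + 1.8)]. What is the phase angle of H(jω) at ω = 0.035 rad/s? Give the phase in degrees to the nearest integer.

-13 deg

∠(j0.035 + 139) = arctan(0.035/139) = 0.01°
∠(j0.035 + 641) = arctan(0.035/641) = 0.00°
∠(j0.035 + 0.324) = arctan(0.035/0.324) = 6.17°
∠(j0.035 + 0.33) = arctan(0.035/0.33) = 6.05°
∠(j0.035 + 1.8) = arctan(0.035/1.8) = 1.11°
∠H(j0.035) = 0.01° + 0.00° − (6.17° + 6.05° + 1.11°) = -13.32°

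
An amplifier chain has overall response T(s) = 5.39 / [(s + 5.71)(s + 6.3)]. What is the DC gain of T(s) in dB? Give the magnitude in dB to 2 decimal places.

T(0) = 5.39 / (5.71 × 6.3) = 0.14983
20 log₁₀(0.14983) = -16.488 dB

-16.49 dB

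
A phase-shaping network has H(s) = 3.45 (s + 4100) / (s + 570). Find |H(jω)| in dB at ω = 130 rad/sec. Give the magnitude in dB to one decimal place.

27.7 dB

|j130 + 4100| = √(130² + 4100²) = 4102
|j130 + 570| = √(130² + 570²) = 584.6
|H(j130)| = 3.45 × 4102 / 584.6 = 24.207
20 log₁₀(24.207) = 27.68 dB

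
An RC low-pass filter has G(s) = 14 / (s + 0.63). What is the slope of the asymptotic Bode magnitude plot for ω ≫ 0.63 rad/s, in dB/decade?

-20 dB/decade

With 0 zeros and 1 pole, the high-frequency asymptotic slope is 20 × (0 − 1) = -20 dB/decade.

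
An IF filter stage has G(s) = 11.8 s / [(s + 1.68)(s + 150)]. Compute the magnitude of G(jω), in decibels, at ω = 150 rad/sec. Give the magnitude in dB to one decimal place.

-25.1 dB

|j150| = 150
|j150 + 1.68| = √(150² + 1.68²) = 150
|j150 + 150| = √(150² + 150²) = 212.1
|G(j150)| = 11.8 × 150 / (150 × 212.1) = 0.055622
20 log₁₀(0.055622) = -25.10 dB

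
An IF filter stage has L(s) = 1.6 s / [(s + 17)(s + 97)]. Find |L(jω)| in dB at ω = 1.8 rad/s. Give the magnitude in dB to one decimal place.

-55.2 dB

|j1.8| = 1.8
|j1.8 + 17| = √(1.8² + 17²) = 17.1
|j1.8 + 97| = √(1.8² + 97²) = 97.02
|L(j1.8)| = 1.6 × 1.8 / (17.1 × 97.02) = 0.0017365
20 log₁₀(0.0017365) = -55.21 dB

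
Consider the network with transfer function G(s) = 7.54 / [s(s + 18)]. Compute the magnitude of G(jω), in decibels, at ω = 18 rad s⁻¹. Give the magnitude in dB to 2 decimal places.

-35.67 dB

|j18 + 18| = √(18² + 18²) = 25.46
|j18| = 18
|G(j18)| = 7.54 / (25.46 × 18) = 0.016456
20 log₁₀(0.016456) = -35.674 dB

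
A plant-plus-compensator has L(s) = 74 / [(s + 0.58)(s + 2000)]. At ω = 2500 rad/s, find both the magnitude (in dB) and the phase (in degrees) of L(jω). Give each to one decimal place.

|L| = -100.7 dB, ∠L = -141.3°

|j2500 + 0.58| = √(2500² + 0.58²) = 2500
|j2500 + 2000| = √(2500² + 2000²) = 3202
|L(j2500)| = 74 / (2500 × 3202) = 9.2455e-06
20 log₁₀(9.2455e-06) = -100.68 dB
∠(j2500 + 0.58) = arctan(2500/0.58) = 89.99°
∠(j2500 + 2000) = arctan(2500/2000) = 51.34°
∠L(j2500) = − (89.99° + 51.34°) = -141.33°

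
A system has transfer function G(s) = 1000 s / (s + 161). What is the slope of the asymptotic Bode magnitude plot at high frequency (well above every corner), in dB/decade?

With 1 zero and 1 pole, the high-frequency asymptotic slope is 20 × (1 − 1) = 0 dB/decade.

0 dB/decade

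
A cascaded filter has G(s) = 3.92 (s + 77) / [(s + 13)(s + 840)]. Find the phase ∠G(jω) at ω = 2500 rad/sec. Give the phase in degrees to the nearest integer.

-73°

∠(j2500 + 77) = arctan(2500/77) = 88.24°
∠(j2500 + 13) = arctan(2500/13) = 89.70°
∠(j2500 + 840) = arctan(2500/840) = 71.43°
∠G(j2500) = 88.24° − (89.70° + 71.43°) = -72.89°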